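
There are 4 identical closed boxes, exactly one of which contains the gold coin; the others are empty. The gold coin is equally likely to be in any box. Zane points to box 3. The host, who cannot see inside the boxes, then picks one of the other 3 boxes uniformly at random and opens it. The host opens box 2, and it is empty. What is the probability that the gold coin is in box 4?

1/3

Apply Bayes' rule, conditioning on where the gold coin actually is.
If it is in any of boxes 1, 3, and 4 (prior 1/4 each): the host picks box 2 with probability 1/3 regardless, and it is not the prize; weight (1/4)·(1/3) = 1/12 each.
If it is in box 2 (prior 1/4): the host opened box 2, so this case is ruled out; weight (1/4)·0 = 0.
The weights sum to 1/4.
So P(the gold coin in box 4 | the host opened box 2) = (1/12) / (1/4) = 1/3.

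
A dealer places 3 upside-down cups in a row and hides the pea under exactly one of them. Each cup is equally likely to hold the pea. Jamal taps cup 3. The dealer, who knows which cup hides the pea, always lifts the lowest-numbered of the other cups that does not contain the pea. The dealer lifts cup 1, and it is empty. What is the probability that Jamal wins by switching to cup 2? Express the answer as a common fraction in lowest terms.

1/2

Consider each possible location of the pea in turn.
If it is under cup 1 (prior 1/3): the dealer opened cup 1, so this case is ruled out; weight (1/3)·0 = 0.
If it is under either of cups 2 and 3 (prior 1/3 each): cup 1 is the lowest-numbered option available, probability 1; weight (1/3)·1 = 1/3 each.
The weights sum to 2/3.
So P(the pea under cup 2 | the dealer opened cup 1) = (1/3) / (2/3) = 1/2.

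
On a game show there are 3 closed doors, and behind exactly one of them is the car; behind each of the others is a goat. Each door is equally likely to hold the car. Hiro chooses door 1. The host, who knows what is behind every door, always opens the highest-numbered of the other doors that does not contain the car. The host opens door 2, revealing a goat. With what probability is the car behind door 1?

Apply Bayes' rule, conditioning on where the car actually is.
If it is behind door 1 (prior 1/3): the host would have opened door 3 instead, probability 0; weight (1/3)·0 = 0.
If it is behind door 2 (prior 1/3): the host opened door 2, so this case is ruled out; weight (1/3)·0 = 0.
If it is behind door 3 (prior 1/3): door 2 is the highest-numbered option available, probability 1; weight (1/3)·1 = 1/3.
The weights sum to 1/3.
So P(the car behind door 1 | the host opened door 2) = 0 / (1/3) = 0.

0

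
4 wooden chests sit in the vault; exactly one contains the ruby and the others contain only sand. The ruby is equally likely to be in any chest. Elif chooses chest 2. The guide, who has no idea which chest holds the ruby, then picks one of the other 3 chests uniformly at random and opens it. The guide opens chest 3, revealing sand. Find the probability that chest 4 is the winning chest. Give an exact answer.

1/3

Because the guide chose which chest to open without knowing where the ruby is, the choice is independent of the prize location. Learning that chest 3 does not hold the ruby simply rules out that one location and leaves the remaining 3 chests still equally likely by symmetry.
So P(the ruby in chest 4) = 1/3.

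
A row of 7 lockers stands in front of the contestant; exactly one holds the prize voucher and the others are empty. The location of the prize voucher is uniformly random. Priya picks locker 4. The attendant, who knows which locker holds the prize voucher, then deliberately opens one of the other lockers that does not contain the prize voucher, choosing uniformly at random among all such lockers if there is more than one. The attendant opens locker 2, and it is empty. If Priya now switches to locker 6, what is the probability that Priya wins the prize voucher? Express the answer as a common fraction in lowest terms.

6/35

Apply Bayes' rule, conditioning on where the prize voucher actually is.
If it is in any of lockers 1, 3, 5, 6, and 7 (prior 1/7 each): the attendant has 5 equally likely choices, so probability 1/5; weight (1/7)·(1/5) = 1/35 each.
If it is in locker 2 (prior 1/7): the attendant opened locker 2, so this case is ruled out; weight (1/7)·0 = 0.
If it is in locker 4 (prior 1/7): the attendant has 6 equally likely choices, so probability 1/6; weight (1/7)·(1/6) = 1/42.
The weights sum to 1/6.
So P(the prize voucher in locker 6 | the attendant opened locker 2) = (1/35) / (1/6) = 6/35.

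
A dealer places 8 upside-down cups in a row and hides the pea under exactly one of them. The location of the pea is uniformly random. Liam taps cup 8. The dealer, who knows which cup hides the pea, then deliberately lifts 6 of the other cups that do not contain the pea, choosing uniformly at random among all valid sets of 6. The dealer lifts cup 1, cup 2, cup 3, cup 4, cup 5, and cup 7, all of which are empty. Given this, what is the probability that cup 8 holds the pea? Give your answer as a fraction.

Condition on the true location of the pea.
If it is under any of cups 1, 2, 3, 4, 5, and 7 (prior 1/8 each): that cup was opened and seen not to hold the prize — ruled out; weight (1/8)·0 = 0 each.
If it is under cup 6 (prior 1/8): the dealer has no choice, probability 1; weight (1/8)·1 = 1/8.
If it is under cup 8 (prior 1/8): the dealer has 7 equally likely choices, so probability 1/7; weight (1/8)·(1/7) = 1/56.
The weights sum to 1/7.
So P(the pea under cup 8 | the dealer opened cup 1, cup 2, cup 3, cup 4, cup 5, and cup 7) = (1/56) / (1/7) = 1/8.

1/8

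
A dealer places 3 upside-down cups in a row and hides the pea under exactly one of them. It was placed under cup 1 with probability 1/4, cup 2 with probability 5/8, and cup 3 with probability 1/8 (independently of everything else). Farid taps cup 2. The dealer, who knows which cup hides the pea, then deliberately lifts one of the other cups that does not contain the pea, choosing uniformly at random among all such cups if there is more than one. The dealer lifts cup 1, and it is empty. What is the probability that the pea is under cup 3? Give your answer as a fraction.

2/7

Consider each possible location of the pea in turn.
If it is under cup 1 (prior 1/4): the dealer opened cup 1, so this case is ruled out; weight (1/4)·0 = 0.
If it is under cup 2 (prior 5/8): the dealer has 2 equally likely choices, so probability 1/2; weight (5/8)·(1/2) = 5/16.
If it is under cup 3 (prior 1/8): the dealer has no choice, probability 1; weight (1/8)·1 = 1/8.
The weights sum to 7/16.
So P(the pea under cup 3 | the dealer opened cup 1) = (1/8) / (7/16) = 2/7.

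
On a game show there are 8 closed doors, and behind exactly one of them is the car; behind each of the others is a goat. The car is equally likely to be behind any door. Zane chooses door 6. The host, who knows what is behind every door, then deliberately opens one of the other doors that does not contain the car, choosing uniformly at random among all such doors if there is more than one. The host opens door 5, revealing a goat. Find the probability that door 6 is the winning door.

Apply Bayes' rule, conditioning on where the car actually is.
If it is behind any of doors 1, 2, 3, 4, 7, and 8 (prior 1/8 each): the host has 6 equally likely choices, so probability 1/6; weight (1/8)·(1/6) = 1/48 each.
If it is behind door 5 (prior 1/8): the host opened door 5, so this case is ruled out; weight (1/8)·0 = 0.
If it is behind door 6 (prior 1/8): the host has 7 equally likely choices, so probability 1/7; weight (1/8)·(1/7) = 1/56.
The weights sum to 1/7.
So P(the car behind door 6 | the host opened door 5) = (1/56) / (1/7) = 1/8.

1/8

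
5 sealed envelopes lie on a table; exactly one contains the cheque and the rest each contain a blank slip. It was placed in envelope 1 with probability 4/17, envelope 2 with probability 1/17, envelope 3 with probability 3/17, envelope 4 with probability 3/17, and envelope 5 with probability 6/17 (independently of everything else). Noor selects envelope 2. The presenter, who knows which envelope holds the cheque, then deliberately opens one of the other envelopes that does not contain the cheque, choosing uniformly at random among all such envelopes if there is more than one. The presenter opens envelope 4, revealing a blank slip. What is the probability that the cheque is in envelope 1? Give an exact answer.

Condition on the true location of the cheque.
If it is in envelope 1 (prior 4/17): the presenter has 3 equally likely choices, so probability 1/3; weight (4/17)·(1/3) = 4/51.
If it is in envelope 2 (prior 1/17): the presenter has 4 equally likely choices, so probability 1/4; weight (1/17)·(1/4) = 1/68.
If it is in envelope 3 (prior 3/17): the presenter has 3 equally likely choices, so probability 1/3; weight (3/17)·(1/3) = 1/17.
If it is in envelope 4 (prior 3/17): the presenter opened envelope 4, so this case is ruled out; weight (3/17)·0 = 0.
If it is in envelope 5 (prior 6/17): the presenter has 3 equally likely choices, so probability 1/3; weight (6/17)·(1/3) = 2/17.
The weights sum to 55/204.
So P(the cheque in envelope 1 | the presenter opened envelope 4) = (4/51) / (55/204) = 16/55.

16/55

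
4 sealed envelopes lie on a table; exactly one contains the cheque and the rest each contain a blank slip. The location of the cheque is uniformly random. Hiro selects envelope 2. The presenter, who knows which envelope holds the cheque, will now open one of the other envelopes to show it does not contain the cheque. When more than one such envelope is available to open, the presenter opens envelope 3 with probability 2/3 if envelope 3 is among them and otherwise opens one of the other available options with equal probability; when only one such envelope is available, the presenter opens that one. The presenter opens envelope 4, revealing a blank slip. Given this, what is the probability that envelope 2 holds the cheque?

Apply Bayes' rule, conditioning on where the cheque actually is.
If it is in envelope 1 (prior 1/4): envelope 3 is available but not opened, probability 1/3; weight (1/4)·(1/3) = 1/12.
If it is in envelope 2 (prior 1/4): envelope 3 is available but not opened; envelope 4 gets probability (1 − 2/3)/2 = 1/6; weight (1/4)·(1/6) = 1/24.
If it is in envelope 3 (prior 1/4): envelope 3 holds the prize so is unavailable; the presenter chooses uniformly among the 2 others, probability 1/2; weight (1/4)·(1/2) = 1/8.
If it is in envelope 4 (prior 1/4): the presenter opened envelope 4, so this case is ruled out; weight (1/4)·0 = 0.
The weights sum to 1/4.
So P(the cheque in envelope 2 | the presenter opened envelope 4) = (1/24) / (1/4) = 1/6.

1/6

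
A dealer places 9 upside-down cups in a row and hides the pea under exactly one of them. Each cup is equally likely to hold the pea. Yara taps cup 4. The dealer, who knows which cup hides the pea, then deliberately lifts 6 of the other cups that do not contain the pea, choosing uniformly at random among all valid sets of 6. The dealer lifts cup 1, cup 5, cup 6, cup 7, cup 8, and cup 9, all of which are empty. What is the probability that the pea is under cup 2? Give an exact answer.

Apply Bayes' rule, conditioning on where the pea actually is.
If it is under any of cups 1, 5, 6, 7, 8, and 9 (prior 1/9 each): that cup was opened and seen not to hold the prize — ruled out; weight (1/9)·0 = 0 each.
If it is under either of cups 2 and 3 (prior 1/9 each): the dealer has 7 equally likely choices, so probability 1/7; weight (1/9)·(1/7) = 1/63 each.
If it is under cup 4 (prior 1/9): the dealer has 28 equally likely choices, so probability 1/28; weight (1/9)·(1/28) = 1/252.
The weights sum to 1/28.
So P(the pea under cup 2 | the dealer opened cup 1, cup 5, cup 6, cup 7, cup 8, and cup 9) = (1/63) / (1/28) = 4/9.

4/9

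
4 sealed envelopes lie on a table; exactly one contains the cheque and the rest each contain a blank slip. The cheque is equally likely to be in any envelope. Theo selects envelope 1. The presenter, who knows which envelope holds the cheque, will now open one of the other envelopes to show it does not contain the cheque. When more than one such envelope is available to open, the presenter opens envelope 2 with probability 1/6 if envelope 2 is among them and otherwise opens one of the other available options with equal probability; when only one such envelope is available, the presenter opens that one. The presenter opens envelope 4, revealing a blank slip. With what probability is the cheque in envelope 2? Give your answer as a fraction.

Condition on the true location of the cheque.
If it is in envelope 1 (prior 1/4): envelope 2 is available but not opened; envelope 4 gets probability (1 − 1/6)/2 = 5/12; weight (1/4)·(5/12) = 5/48.
If it is in envelope 2 (prior 1/4): envelope 2 holds the prize so is unavailable; the presenter chooses uniformly among the 2 others, probability 1/2; weight (1/4)·(1/2) = 1/8.
If it is in envelope 3 (prior 1/4): envelope 2 is available but not opened, probability 5/6; weight (1/4)·(5/6) = 5/24.
If it is in envelope 4 (prior 1/4): the presenter opened envelope 4, so this case is ruled out; weight (1/4)·0 = 0.
The weights sum to 7/16.
So P(the cheque in envelope 2 | the presenter opened envelope 4) = (1/8) / (7/16) = 2/7.

2/7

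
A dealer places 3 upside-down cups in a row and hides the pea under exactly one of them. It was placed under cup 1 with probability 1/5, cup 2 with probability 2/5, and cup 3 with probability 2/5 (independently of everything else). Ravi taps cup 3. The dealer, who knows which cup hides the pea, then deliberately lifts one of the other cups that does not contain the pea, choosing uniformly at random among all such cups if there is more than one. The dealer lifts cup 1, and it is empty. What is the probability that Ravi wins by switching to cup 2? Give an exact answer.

Consider each possible location of the pea in turn.
If it is under cup 1 (prior 1/5): the dealer opened cup 1, so this case is ruled out; weight (1/5)·0 = 0.
If it is under cup 2 (prior 2/5): the dealer has no choice, probability 1; weight (2/5)·1 = 2/5.
If it is under cup 3 (prior 2/5): the dealer has 2 equally likely choices, so probability 1/2; weight (2/5)·(1/2) = 1/5.
The weights sum to 3/5.
So P(the pea under cup 2 | the dealer opened cup 1) = (2/5) / (3/5) = 2/3.

2/3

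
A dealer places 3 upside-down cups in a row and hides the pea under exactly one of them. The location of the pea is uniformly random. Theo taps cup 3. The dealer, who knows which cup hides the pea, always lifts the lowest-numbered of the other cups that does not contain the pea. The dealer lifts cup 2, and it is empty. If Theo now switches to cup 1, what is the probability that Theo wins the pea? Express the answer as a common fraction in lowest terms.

Apply Bayes' rule, conditioning on where the pea actually is.
If it is under cup 1 (prior 1/3): cup 2 is the lowest-numbered option available, probability 1; weight (1/3)·1 = 1/3.
If it is under cup 2 (prior 1/3): the dealer opened cup 2, so this case is ruled out; weight (1/3)·0 = 0.
If it is under cup 3 (prior 1/3): the dealer would have opened cup 1 instead, probability 0; weight (1/3)·0 = 0.
The weights sum to 1/3.
So P(the pea under cup 1 | the dealer opened cup 2) = (1/3) / (1/3) = 1.

1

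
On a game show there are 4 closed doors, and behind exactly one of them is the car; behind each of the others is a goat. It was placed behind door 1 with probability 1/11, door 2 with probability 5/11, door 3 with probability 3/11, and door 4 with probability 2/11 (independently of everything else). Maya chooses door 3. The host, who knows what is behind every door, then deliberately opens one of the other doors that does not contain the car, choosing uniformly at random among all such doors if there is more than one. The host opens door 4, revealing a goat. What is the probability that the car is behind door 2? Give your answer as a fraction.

Consider each possible location of the car in turn.
If it is behind door 1 (prior 1/11): the host has 2 equally likely choices, so probability 1/2; weight (1/11)·(1/2) = 1/22.
If it is behind door 2 (prior 5/11): the host has 2 equally likely choices, so probability 1/2; weight (5/11)·(1/2) = 5/22.
If it is behind door 3 (prior 3/11): the host has 3 equally likely choices, so probability 1/3; weight (3/11)·(1/3) = 1/11.
If it is behind door 4 (prior 2/11): the host opened door 4, so this case is ruled out; weight (2/11)·0 = 0.
The weights sum to 4/11.
So P(the car behind door 2 | the host opened door 4) = (5/22) / (4/11) = 5/8.

5/8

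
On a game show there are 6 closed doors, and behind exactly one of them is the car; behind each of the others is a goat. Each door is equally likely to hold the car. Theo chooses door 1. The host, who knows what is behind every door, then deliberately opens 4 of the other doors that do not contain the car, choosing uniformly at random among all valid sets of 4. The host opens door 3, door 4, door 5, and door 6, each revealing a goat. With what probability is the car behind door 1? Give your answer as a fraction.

1/6

Consider each possible location of the car in turn.
If it is behind door 1 (prior 1/6): the host has 5 equally likely choices, so probability 1/5; weight (1/6)·(1/5) = 1/30.
If it is behind door 2 (prior 1/6): the host has no choice, probability 1; weight (1/6)·1 = 1/6.
If it is behind any of doors 3, 4, 5, and 6 (prior 1/6 each): that door was opened and seen not to hold the prize — ruled out; weight (1/6)·0 = 0 each.
The weights sum to 1/5.
So P(the car behind door 1 | the host opened door 3, door 4, door 5, and door 6) = (1/30) / (1/5) = 1/6.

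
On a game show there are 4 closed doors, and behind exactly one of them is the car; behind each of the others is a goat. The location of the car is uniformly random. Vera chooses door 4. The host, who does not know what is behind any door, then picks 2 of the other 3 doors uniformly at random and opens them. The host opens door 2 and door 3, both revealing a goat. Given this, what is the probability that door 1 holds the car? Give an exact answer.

1/2

Apply Bayes' rule, conditioning on where the car actually is.
If it is behind either of doors 1 and 4 (prior 1/4 each): the host picks exactly this set with probability 1/3 regardless, and none is the prize; weight (1/4)·(1/3) = 1/12 each.
If it is behind either of doors 2 and 3 (prior 1/4 each): that door was opened and seen not to hold the prize — ruled out; weight (1/4)·0 = 0 each.
The weights sum to 1/6.
So P(the car behind door 1 | the host opened door 2 and door 3) = (1/12) / (1/6) = 1/2.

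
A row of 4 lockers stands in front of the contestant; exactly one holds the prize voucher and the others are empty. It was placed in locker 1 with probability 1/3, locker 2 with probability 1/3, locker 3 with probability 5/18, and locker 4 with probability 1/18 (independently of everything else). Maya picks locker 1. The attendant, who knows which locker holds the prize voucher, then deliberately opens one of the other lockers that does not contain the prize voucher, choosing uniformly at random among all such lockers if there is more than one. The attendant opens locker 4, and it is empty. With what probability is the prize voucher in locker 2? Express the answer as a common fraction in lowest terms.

Apply Bayes' rule, conditioning on where the prize voucher actually is.
If it is in locker 1 (prior 1/3): the attendant has 3 equally likely choices, so probability 1/3; weight (1/3)·(1/3) = 1/9.
If it is in locker 2 (prior 1/3): the attendant has 2 equally likely choices, so probability 1/2; weight (1/3)·(1/2) = 1/6.
If it is in locker 3 (prior 5/18): the attendant has 2 equally likely choices, so probability 1/2; weight (5/18)·(1/2) = 5/36.
If it is in locker 4 (prior 1/18): the attendant opened locker 4, so this case is ruled out; weight (1/18)·0 = 0.
The weights sum to 5/12.
So P(the prize voucher in locker 2 | the attendant opened locker 4) = (1/6) / (5/12) = 2/5.

2/5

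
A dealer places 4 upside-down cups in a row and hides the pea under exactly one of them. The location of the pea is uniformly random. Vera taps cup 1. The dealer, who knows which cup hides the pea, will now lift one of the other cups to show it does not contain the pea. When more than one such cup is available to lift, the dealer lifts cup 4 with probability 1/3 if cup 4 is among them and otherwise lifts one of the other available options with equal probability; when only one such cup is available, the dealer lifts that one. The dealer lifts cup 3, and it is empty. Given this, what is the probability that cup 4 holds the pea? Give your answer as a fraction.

Consider each possible location of the pea in turn.
If it is under cup 1 (prior 1/4): cup 4 is available but not opened; cup 3 gets probability (1 − 1/3)/2 = 1/3; weight (1/4)·(1/3) = 1/12.
If it is under cup 2 (prior 1/4): cup 4 is available but not opened, probability 2/3; weight (1/4)·(2/3) = 1/6.
If it is under cup 3 (prior 1/4): the dealer opened cup 3, so this case is ruled out; weight (1/4)·0 = 0.
If it is under cup 4 (prior 1/4): cup 4 holds the prize so is unavailable; the dealer chooses uniformly among the 2 others, probability 1/2; weight (1/4)·(1/2) = 1/8.
The weights sum to 3/8.
So P(the pea under cup 4 | the dealer opened cup 3) = (1/8) / (3/8) = 1/3.

1/3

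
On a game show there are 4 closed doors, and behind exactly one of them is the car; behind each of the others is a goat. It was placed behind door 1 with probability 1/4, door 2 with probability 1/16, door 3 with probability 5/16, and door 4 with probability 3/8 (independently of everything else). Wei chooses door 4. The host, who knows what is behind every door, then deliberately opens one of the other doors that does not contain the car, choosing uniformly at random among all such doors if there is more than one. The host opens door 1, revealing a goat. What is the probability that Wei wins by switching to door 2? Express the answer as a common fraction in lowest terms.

Consider each possible location of the car in turn.
If it is behind door 1 (prior 1/4): the host opened door 1, so this case is ruled out; weight (1/4)·0 = 0.
If it is behind door 2 (prior 1/16): the host has 2 equally likely choices, so probability 1/2; weight (1/16)·(1/2) = 1/32.
If it is behind door 3 (prior 5/16): the host has 2 equally likely choices, so probability 1/2; weight (5/16)·(1/2) = 5/32.
If it is behind door 4 (prior 3/8): the host has 3 equally likely choices, so probability 1/3; weight (3/8)·(1/3) = 1/8.
The weights sum to 5/16.
So P(the car behind door 2 | the host opened door 1) = (1/32) / (5/16) = 1/10.

1/10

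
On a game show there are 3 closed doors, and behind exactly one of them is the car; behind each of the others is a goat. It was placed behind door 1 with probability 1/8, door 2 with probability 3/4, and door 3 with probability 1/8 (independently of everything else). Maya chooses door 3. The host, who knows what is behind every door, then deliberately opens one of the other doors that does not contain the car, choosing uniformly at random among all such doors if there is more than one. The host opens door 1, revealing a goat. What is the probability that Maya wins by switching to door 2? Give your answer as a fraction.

Consider each possible location of the car in turn.
If it is behind door 1 (prior 1/8): the host opened door 1, so this case is ruled out; weight (1/8)·0 = 0.
If it is behind door 2 (prior 3/4): the host has no choice, probability 1; weight (3/4)·1 = 3/4.
If it is behind door 3 (prior 1/8): the host has 2 equally likely choices, so probability 1/2; weight (1/8)·(1/2) = 1/16.
The weights sum to 13/16.
So P(the car behind door 2 | the host opened door 1) = (3/4) / (13/16) = 12/13.

12/13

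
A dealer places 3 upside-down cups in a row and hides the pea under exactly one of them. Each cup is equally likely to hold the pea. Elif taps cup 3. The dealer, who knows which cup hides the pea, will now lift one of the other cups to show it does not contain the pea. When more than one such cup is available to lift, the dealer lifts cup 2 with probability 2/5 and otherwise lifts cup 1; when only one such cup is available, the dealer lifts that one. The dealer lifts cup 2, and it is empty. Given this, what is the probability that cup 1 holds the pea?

5/7

Condition on the true location of the pea.
If it is under cup 1 (prior 1/3): only cup 2 is available, probability 1; weight (1/3)·1 = 1/3.
If it is under cup 2 (prior 1/3): the dealer opened cup 2, so this case is ruled out; weight (1/3)·0 = 0.
If it is under cup 3 (prior 1/3): cup 2 is available, opened with probability 2/5; weight (1/3)·(2/5) = 2/15.
The weights sum to 7/15.
So P(the pea under cup 1 | the dealer opened cup 2) = (1/3) / (7/15) = 5/7.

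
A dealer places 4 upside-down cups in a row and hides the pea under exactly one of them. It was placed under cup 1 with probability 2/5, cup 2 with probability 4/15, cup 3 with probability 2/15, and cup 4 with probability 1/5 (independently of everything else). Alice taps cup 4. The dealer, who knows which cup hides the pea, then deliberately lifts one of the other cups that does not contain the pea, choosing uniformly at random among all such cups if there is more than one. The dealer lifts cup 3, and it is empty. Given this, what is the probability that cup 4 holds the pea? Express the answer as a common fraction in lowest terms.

1/6

Condition on the true location of the pea.
If it is under cup 1 (prior 2/5): the dealer has 2 equally likely choices, so probability 1/2; weight (2/5)·(1/2) = 1/5.
If it is under cup 2 (prior 4/15): the dealer has 2 equally likely choices, so probability 1/2; weight (4/15)·(1/2) = 2/15.
If it is under cup 3 (prior 2/15): the dealer opened cup 3, so this case is ruled out; weight (2/15)·0 = 0.
If it is under cup 4 (prior 1/5): the dealer has 3 equally likely choices, so probability 1/3; weight (1/5)·(1/3) = 1/15.
The weights sum to 2/5.
So P(the pea under cup 4 | the dealer opened cup 3) = (1/15) / (2/5) = 1/6.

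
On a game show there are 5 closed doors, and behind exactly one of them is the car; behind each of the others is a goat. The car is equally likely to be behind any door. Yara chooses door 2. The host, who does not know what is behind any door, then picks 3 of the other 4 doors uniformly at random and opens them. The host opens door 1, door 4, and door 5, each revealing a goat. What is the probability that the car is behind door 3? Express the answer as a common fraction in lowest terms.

1/2

Consider each possible location of the car in turn.
If it is behind any of doors 1, 4, and 5 (prior 1/5 each): that door was opened and seen not to hold the prize — ruled out; weight (1/5)·0 = 0 each.
If it is behind either of doors 2 and 3 (prior 1/5 each): the host picks exactly this set with probability 1/4 regardless, and none is the prize; weight (1/5)·(1/4) = 1/20 each.
The weights sum to 1/10.
So P(the car behind door 3 | the host opened door 1, door 4, and door 5) = (1/20) / (1/10) = 1/2.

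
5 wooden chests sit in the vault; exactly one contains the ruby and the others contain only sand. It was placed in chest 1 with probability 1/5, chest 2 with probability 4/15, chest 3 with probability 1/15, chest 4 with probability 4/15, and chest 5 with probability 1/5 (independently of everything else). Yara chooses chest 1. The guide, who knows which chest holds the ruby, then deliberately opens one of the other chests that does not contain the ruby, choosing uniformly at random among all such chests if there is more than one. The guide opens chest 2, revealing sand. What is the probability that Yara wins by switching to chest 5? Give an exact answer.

12/41

Apply Bayes' rule, conditioning on where the ruby actually is.
If it is in chest 1 (prior 1/5): the guide has 4 equally likely choices, so probability 1/4; weight (1/5)·(1/4) = 1/20.
If it is in chest 2 (prior 4/15): the guide opened chest 2, so this case is ruled out; weight (4/15)·0 = 0.
If it is in chest 3 (prior 1/15): the guide has 3 equally likely choices, so probability 1/3; weight (1/15)·(1/3) = 1/45.
If it is in chest 4 (prior 4/15): the guide has 3 equally likely choices, so probability 1/3; weight (4/15)·(1/3) = 4/45.
If it is in chest 5 (prior 1/5): the guide has 3 equally likely choices, so probability 1/3; weight (1/5)·(1/3) = 1/15.
The weights sum to 41/180.
So P(the ruby in chest 5 | the guide opened chest 2) = (1/15) / (41/180) = 12/41.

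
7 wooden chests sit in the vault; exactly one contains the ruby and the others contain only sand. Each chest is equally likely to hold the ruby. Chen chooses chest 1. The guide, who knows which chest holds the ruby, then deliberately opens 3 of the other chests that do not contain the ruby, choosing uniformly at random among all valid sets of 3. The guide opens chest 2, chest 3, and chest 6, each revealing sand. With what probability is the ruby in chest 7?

2/7

Condition on the true location of the ruby.
If it is in chest 1 (prior 1/7): the guide has 20 equally likely choices, so probability 1/20; weight (1/7)·(1/20) = 1/140.
If it is in any of chests 2, 3, and 6 (prior 1/7 each): that chest was opened and seen not to hold the prize — ruled out; weight (1/7)·0 = 0 each.
If it is in any of chests 4, 5, and 7 (prior 1/7 each): the guide has 10 equally likely choices, so probability 1/10; weight (1/7)·(1/10) = 1/70 each.
The weights sum to 1/20.
So P(the ruby in chest 7 | the guide opened chest 2, chest 3, and chest 6) = (1/70) / (1/20) = 2/7.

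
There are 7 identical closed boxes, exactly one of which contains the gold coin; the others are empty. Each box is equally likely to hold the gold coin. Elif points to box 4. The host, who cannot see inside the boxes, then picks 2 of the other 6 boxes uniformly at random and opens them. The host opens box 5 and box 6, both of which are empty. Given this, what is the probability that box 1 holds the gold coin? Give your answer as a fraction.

Consider each possible location of the gold coin in turn.
If it is in any of boxes 1, 2, 3, 4, and 7 (prior 1/7 each): the host picks exactly this set with probability 1/15 regardless, and none is the prize; weight (1/7)·(1/15) = 1/105 each.
If it is in either of boxes 5 and 6 (prior 1/7 each): that box was opened and seen not to hold the prize — ruled out; weight (1/7)·0 = 0 each.
The weights sum to 1/21.
So P(the gold coin in box 1 | the host opened box 5 and box 6) = (1/105) / (1/21) = 1/5.

1/5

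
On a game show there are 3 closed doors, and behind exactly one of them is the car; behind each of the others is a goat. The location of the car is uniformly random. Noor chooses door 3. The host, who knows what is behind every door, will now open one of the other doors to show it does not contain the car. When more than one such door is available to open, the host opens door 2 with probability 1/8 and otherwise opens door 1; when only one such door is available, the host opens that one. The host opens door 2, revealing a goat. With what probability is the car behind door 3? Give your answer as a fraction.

1/9

Apply Bayes' rule, conditioning on where the car actually is.
If it is behind door 1 (prior 1/3): only door 2 is available, probability 1; weight (1/3)·1 = 1/3.
If it is behind door 2 (prior 1/3): the host opened door 2, so this case is ruled out; weight (1/3)·0 = 0.
If it is behind door 3 (prior 1/3): door 2 is available, opened with probability 1/8; weight (1/3)·(1/8) = 1/24.
The weights sum to 3/8.
So P(the car behind door 3 | the host opened door 2) = (1/24) / (3/8) = 1/9.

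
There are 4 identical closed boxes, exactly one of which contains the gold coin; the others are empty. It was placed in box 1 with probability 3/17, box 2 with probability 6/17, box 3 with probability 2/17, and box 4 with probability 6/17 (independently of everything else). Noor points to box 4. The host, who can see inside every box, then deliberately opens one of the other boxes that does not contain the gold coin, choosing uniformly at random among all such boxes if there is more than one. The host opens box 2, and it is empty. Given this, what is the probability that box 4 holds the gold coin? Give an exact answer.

Apply Bayes' rule, conditioning on where the gold coin actually is.
If it is in box 1 (prior 3/17): the host has 2 equally likely choices, so probability 1/2; weight (3/17)·(1/2) = 3/34.
If it is in box 2 (prior 6/17): the host opened box 2, so this case is ruled out; weight (6/17)·0 = 0.
If it is in box 3 (prior 2/17): the host has 2 equally likely choices, so probability 1/2; weight (2/17)·(1/2) = 1/17.
If it is in box 4 (prior 6/17): the host has 3 equally likely choices, so probability 1/3; weight (6/17)·(1/3) = 2/17.
The weights sum to 9/34.
So P(the gold coin in box 4 | the host opened box 2) = (2/17) / (9/34) = 4/9.

4/9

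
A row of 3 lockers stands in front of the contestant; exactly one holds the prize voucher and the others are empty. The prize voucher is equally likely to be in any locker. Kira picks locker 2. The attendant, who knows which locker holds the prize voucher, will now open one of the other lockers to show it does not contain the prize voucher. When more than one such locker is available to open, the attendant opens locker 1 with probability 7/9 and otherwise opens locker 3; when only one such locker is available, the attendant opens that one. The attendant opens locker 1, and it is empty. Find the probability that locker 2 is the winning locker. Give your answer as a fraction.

Apply Bayes' rule, conditioning on where the prize voucher actually is.
If it is in locker 1 (prior 1/3): the attendant opened locker 1, so this case is ruled out; weight (1/3)·0 = 0.
If it is in locker 2 (prior 1/3): locker 1 is available, opened with probability 7/9; weight (1/3)·(7/9) = 7/27.
If it is in locker 3 (prior 1/3): only locker 1 is available, probability 1; weight (1/3)·1 = 1/3.
The weights sum to 16/27.
So P(the prize voucher in locker 2 | the attendant opened locker 1) = (7/27) / (16/27) = 7/16.

7/16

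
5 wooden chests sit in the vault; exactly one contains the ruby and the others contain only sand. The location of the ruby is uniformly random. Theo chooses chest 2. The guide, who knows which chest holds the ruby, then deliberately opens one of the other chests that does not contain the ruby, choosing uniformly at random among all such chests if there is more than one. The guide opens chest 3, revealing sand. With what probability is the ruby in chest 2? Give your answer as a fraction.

1/5

Apply Bayes' rule, conditioning on where the ruby actually is.
If it is in any of chests 1, 4, and 5 (prior 1/5 each): the guide has 3 equally likely choices, so probability 1/3; weight (1/5)·(1/3) = 1/15 each.
If it is in chest 2 (prior 1/5): the guide has 4 equally likely choices, so probability 1/4; weight (1/5)·(1/4) = 1/20.
If it is in chest 3 (prior 1/5): the guide opened chest 3, so this case is ruled out; weight (1/5)·0 = 0.
The weights sum to 1/4.
So P(the ruby in chest 2 | the guide opened chest 3) = (1/20) / (1/4) = 1/5.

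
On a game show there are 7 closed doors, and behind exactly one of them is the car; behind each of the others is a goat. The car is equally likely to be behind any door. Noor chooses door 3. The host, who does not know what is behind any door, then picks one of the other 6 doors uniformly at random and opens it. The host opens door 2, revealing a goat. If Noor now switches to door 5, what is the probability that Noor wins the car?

Consider each possible location of the car in turn.
If it is behind any of doors 1, 3, 4, 5, 6, and 7 (prior 1/7 each): the host picks door 2 with probability 1/6 regardless, and it is not the prize; weight (1/7)·(1/6) = 1/42 each.
If it is behind door 2 (prior 1/7): the host opened door 2, so this case is ruled out; weight (1/7)·0 = 0.
The weights sum to 1/7.
So P(the car behind door 5 | the host opened door 2) = (1/42) / (1/7) = 1/6.

1/6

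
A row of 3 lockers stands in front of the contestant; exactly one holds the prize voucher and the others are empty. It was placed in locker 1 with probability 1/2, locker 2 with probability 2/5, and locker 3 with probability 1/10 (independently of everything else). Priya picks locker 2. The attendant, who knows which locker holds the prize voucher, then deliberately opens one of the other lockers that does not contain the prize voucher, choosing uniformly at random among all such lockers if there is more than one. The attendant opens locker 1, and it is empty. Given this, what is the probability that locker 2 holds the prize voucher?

Condition on the true location of the prize voucher.
If it is in locker 1 (prior 1/2): the attendant opened locker 1, so this case is ruled out; weight (1/2)·0 = 0.
If it is in locker 2 (prior 2/5): the attendant has 2 equally likely choices, so probability 1/2; weight (2/5)·(1/2) = 1/5.
If it is in locker 3 (prior 1/10): the attendant has no choice, probability 1; weight (1/10)·1 = 1/10.
The weights sum to 3/10.
So P(the prize voucher in locker 2 | the attendant opened locker 1) = (1/5) / (3/10) = 2/3.

2/3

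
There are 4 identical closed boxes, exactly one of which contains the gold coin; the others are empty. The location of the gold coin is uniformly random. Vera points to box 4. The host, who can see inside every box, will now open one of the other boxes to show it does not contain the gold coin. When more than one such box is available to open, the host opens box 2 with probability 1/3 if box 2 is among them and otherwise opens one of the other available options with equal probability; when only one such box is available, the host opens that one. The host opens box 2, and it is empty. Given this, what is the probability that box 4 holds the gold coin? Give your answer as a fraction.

Condition on the true location of the gold coin.
If it is in any of boxes 1, 3, and 4 (prior 1/4 each): box 2 is available, opened with probability 1/3; weight (1/4)·(1/3) = 1/12 each.
If it is in box 2 (prior 1/4): the host opened box 2, so this case is ruled out; weight (1/4)·0 = 0.
The weights sum to 1/4.
So P(the gold coin in box 4 | the host opened box 2) = (1/12) / (1/4) = 1/3.

1/3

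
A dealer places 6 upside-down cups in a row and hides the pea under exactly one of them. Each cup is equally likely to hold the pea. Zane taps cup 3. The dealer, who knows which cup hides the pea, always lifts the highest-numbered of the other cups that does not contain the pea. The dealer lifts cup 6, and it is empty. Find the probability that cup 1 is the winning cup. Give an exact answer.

Apply Bayes' rule, conditioning on where the pea actually is.
If it is under any of cups 1, 2, 3, 4, and 5 (prior 1/6 each): cup 6 is the highest-numbered option available, probability 1; weight (1/6)·1 = 1/6 each.
If it is under cup 6 (prior 1/6): the dealer opened cup 6, so this case is ruled out; weight (1/6)·0 = 0.
The weights sum to 5/6.
So P(the pea under cup 1 | the dealer opened cup 6) = (1/6) / (5/6) = 1/5.

1/5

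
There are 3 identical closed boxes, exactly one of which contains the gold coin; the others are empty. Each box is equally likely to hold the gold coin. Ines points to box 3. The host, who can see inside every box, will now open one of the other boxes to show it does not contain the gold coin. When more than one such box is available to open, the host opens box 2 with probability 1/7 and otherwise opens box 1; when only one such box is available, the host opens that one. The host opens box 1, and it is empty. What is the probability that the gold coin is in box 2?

Consider each possible location of the gold coin in turn.
If it is in box 1 (prior 1/3): the host opened box 1, so this case is ruled out; weight (1/3)·0 = 0.
If it is in box 2 (prior 1/3): only box 1 is available, probability 1; weight (1/3)·1 = 1/3.
If it is in box 3 (prior 1/3): box 2 is available but not opened, probability 6/7; weight (1/3)·(6/7) = 2/7.
The weights sum to 13/21.
So P(the gold coin in box 2 | the host opened box 1) = (1/3) / (13/21) = 7/13.

7/13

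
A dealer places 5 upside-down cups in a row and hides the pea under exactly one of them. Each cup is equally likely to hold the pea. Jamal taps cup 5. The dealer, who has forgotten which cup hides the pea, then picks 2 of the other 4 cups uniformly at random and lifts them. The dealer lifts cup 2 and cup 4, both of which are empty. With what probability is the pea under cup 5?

Consider each possible location of the pea in turn.
If it is under any of cups 1, 3, and 5 (prior 1/5 each): the dealer picks exactly this set with probability 1/6 regardless, and none is the prize; weight (1/5)·(1/6) = 1/30 each.
If it is under either of cups 2 and 4 (prior 1/5 each): that cup was opened and seen not to hold the prize — ruled out; weight (1/5)·0 = 0 each.
The weights sum to 1/10.
So P(the pea under cup 5 | the dealer opened cup 2 and cup 4) = (1/30) / (1/10) = 1/3.

1/3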